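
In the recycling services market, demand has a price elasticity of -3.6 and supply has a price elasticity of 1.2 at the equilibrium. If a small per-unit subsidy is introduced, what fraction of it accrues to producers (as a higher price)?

Producer share = 0.75

For a small subsidy around the equilibrium, the benefit split depends on the relative slopes, which at a point are proportional to the elasticities.
Buyer share = εs/(εs + |εd|) = 1.2/(1.2 + 3.6) = 0.25; seller share = |εd|/(εs + |εd|) = 0.75.
So producers capture 0.75 of the subsidy.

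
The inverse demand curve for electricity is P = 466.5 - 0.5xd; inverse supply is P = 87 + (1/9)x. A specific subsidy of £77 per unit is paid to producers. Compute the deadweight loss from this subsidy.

Pre-subsidy: 466.5 - 0.5x = 87 + (1/9)x gives x* = 621 and P* = 156.
With the subsidy, sellers receive Ps = Pb + 77 for each unit, where Pb is the price buyers pay.
On the curves, Pb = 466.5 - 0.5x and Ps = 87 + (1/9)x; the wedge Ps − Pb = 77 gives 87 + (1/9)x − (466.5 - 0.5x) = 77, so x' = 747.
Then Pb = 466.5 − 0.5·747 = 93 and Ps = 87 + (1/9)·747 = 170.
The subsidy expands output by 747 − 621 = 126 past the efficient level; on those units the gap between marginal cost and willingness to pay runs from 0 up to 77.
DWL = ½ × 77 × 126 = 4851.

Deadweight loss = £4851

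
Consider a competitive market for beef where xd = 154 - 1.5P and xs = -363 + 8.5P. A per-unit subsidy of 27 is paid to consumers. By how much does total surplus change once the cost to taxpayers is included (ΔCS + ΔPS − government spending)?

Pre-subsidy: 154 - 1.5P = -363 + 8.5P gives P* = 51.7, x* = 76.45.
With the rebate, buyers effectively pay Pb = Ps − 27, where Ps is the price sellers receive.
Demand in terms of Ps becomes xd = 154 − 1.5(Ps − 27) = 194.5 - 1.5Ps. Setting this equal to supply: 194.5 - 1.5Ps = -363 + 8.5Ps, so Ps = 55.75.
Buyers pay Pb = 55.75 − 27 = 28.75; x' = -363 + 8.5·55.75 = 110.875.
ΔCS = ½(76.45 + 110.875)(51.7 − 28.75) = 2149.554375; ΔPS = ½(76.45 + 110.875)(55.75 − 51.7) = 379.333125.
Government spending = 27 × 110.875 = 2993.625.
Net change = 2149.554375 + 379.333125 − 2993.625 = -464.7375. The loss equals the DWL triangle ½·27·34.425.

Net change in total surplus = -464.7375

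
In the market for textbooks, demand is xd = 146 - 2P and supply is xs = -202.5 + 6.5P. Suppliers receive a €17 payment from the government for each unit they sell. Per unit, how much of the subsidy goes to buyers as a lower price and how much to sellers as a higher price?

Pre-subsidy: 146 - 2P = -202.5 + 6.5P gives P* = 41, x* = 64.
With the subsidy, sellers receive Ps = Pb + 17 for each unit, where Pb is the price buyers pay.
Supply in terms of Pb becomes xs = -202.5 + 6.5(Pb + 17) = -92 + 6.5Pb. Setting this equal to demand: 146 - 2Pb = -92 + 6.5Pb, so Pb = 28.
Sellers receive Ps = 28 + 17 = 45; x' = 146 − 2·28 = 90.
Buyers' price falls by P* − Pb = 41 − 28 = 13; sellers' price rises by Ps − P* = 45 − 41 = 4.

Buyers gain €13 per unit; sellers gain €4 per unit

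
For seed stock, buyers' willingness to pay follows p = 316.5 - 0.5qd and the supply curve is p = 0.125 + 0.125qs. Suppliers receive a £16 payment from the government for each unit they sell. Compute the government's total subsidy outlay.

Pre-subsidy: 316.5 - 0.5q = 0.125 + 0.125q gives q* = 506.2 and p* = 63.4.
With the subsidy, sellers receive ps = pb + 16 for each unit, where pb is the price buyers pay.
On the curves, pb = 316.5 - 0.5q and ps = 0.125 + 0.125q; the wedge ps − pb = 16 gives 0.125 + 0.125q − (316.5 - 0.5q) = 16, so q' = 531.8.
Then pb = 316.5 − 0.5·531.8 = 50.6 and ps = 0.125 + 0.125·531.8 = 66.6.
Government outlay = subsidy × quantity = 16 × 531.8 = 8508.8.

Government cost = £8508.8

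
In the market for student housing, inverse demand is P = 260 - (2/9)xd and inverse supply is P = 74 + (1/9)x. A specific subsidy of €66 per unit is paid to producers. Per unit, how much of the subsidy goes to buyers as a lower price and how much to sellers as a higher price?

Pre-subsidy: 260 - (2/9)x = 74 + (1/9)x gives x* = 558 and P* = 136.
With the subsidy, sellers receive Ps = Pb + 66 for each unit, where Pb is the price buyers pay.
On the curves, Pb = 260 - (2/9)x and Ps = 74 + (1/9)x; the wedge Ps − Pb = 66 gives 74 + (1/9)x − (260 - (2/9)x) = 66, so x' = 756.
Then Pb = 260 − (2/9)·756 = 92 and Ps = 74 + (1/9)·756 = 158.
Buyers' price falls by P* − Pb = 136 − 92 = 44; sellers' price rises by Ps − P* = 158 − 136 = 22.

Buyers gain €44 per unit; sellers gain €22 per unit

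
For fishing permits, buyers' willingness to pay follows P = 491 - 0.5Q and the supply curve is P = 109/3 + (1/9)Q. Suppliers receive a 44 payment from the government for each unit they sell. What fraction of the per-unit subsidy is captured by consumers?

Consumer share = 9/11

Pre-subsidy: 491 - 0.5Q = 109/3 + (1/9)Q gives Q* = 744 and P* = 119.
With the subsidy, sellers receive Ps = Pb + 44 for each unit, where Pb is the price buyers pay.
On the curves, Pb = 491 - 0.5Q and Ps = 109/3 + (1/9)Q; the wedge Ps − Pb = 44 gives 109/3 + (1/9)Q − (491 - 0.5Q) = 44, so Q' = 816.
Then Pb = 491 − 0.5·816 = 83 and Ps = 109/3 + (1/9)·816 = 127.
Buyers' price falls by P* − Pb = 119 − 83 = 36; sellers' price rises by Ps − P* = 127 − 119 = 8.
So consumers capture 36/44 = 9/11 of each unit of subsidy.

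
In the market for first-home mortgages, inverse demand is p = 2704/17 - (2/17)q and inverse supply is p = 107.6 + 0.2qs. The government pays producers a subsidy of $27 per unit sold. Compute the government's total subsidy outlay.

Government cost = $6669

Pre-subsidy: 2704/17 - (2/17)q = 107.6 + 0.2q gives q* = 162 and p* = 140.
With the subsidy, sellers receive ps = pb + 27 for each unit, where pb is the price buyers pay.
On the curves, pb = 2704/17 - (2/17)q and ps = 107.6 + 0.2q; the wedge ps − pb = 27 gives 107.6 + 0.2q − (2704/17 - (2/17)q) = 27, so q' = 247.
Then pb = 2704/17 − (2/17)·247 = 130 and ps = 107.6 + 0.2·247 = 157.
Government outlay = subsidy × quantity = 27 × 247 = 6669.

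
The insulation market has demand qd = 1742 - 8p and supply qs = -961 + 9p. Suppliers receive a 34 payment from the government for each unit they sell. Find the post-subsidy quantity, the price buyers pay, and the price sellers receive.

q' = 614; buyers pay 141; sellers receive 175

Pre-subsidy: 1742 - 8p = -961 + 9p gives p* = 159, q* = 470.
With the subsidy, sellers receive ps = pb + 34 for each unit, where pb is the price buyers pay.
Supply in terms of pb becomes qs = -961 + 9(pb + 34) = -655 + 9pb. Setting this equal to demand: 1742 - 8pb = -655 + 9pb, so pb = 141.
Sellers receive ps = 141 + 34 = 175; q' = 1742 − 8·141 = 614.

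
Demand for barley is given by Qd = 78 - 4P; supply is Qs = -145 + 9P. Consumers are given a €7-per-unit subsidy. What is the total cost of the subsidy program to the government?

Pre-subsidy: 78 - 4P = -145 + 9P gives P* = 223/13, Q* = 122/13.
With the rebate, buyers effectively pay Pb = Ps − 7, where Ps is the price sellers receive.
Demand in terms of Ps becomes Qd = 78 − 4(Ps − 7) = 106 - 4Ps. Setting this equal to supply: 106 - 4Ps = -145 + 9Ps, so Ps = 251/13.
Buyers pay Pb = 251/13 − 7 = 160/13; Q' = -145 + 9·(251/13) = 374/13.
Government outlay = subsidy × quantity = 7 × 374/13 = 2618/13.

Government cost = 2618/13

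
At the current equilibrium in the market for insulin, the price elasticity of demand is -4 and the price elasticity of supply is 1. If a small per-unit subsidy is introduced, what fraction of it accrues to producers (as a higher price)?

For a small subsidy around the equilibrium, the benefit split depends on the relative slopes, which at a point are proportional to the elasticities.
Buyer share = εs/(εs + |εd|) = 1/(1 + 4) = 0.2; seller share = |εd|/(εs + |εd|) = 0.8.
So producers capture 0.8 of the subsidy.

Producer share = 0.8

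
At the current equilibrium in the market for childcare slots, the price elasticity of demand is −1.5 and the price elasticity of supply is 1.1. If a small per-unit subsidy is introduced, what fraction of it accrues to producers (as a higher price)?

For a small subsidy around the equilibrium, the benefit split depends on the relative slopes, which at a point are proportional to the elasticities.
Buyer share = εs/(εs + |εd|) = 1.1/(1.1 + 1.5) = 11/26; seller share = |εd|/(εs + |εd|) = 15/26.
So producers capture 15/26 of the subsidy.

Producer share = 15/26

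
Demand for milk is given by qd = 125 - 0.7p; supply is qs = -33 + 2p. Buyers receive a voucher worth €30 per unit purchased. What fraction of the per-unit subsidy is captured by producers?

Producer share = 7/27

Pre-subsidy: 125 - 0.7p = -33 + 2p gives p* = 1580/27, q* = 2269/27.
With the rebate, buyers effectively pay pb = ps − 30, where ps is the price sellers receive.
Demand in terms of ps becomes qd = 125 − 0.7(ps − 30) = 146 - 0.7ps. Setting this equal to supply: 146 - 0.7ps = -33 + 2ps, so ps = 1790/27.
Buyers pay pb = 1790/27 − 30 = 980/27; q' = -33 + 2·(1790/27) = 2689/27.
Buyers' price falls by p* − pb = 1580/27 − 980/27 = 200/9; sellers' price rises by ps − p* = 1790/27 − 1580/27 = 70/9.
So producers capture (70/9)/30 = 7/27 of each unit of subsidy.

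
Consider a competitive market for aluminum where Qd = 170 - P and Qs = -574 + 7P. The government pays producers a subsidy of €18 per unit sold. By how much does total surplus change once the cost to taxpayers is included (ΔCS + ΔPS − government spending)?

Net change in total surplus = -€141.75

Pre-subsidy: 170 - P = -574 + 7P gives P* = 93, Q* = 77.
With the subsidy, sellers receive Ps = Pb + 18 for each unit, where Pb is the price buyers pay.
Supply in terms of Pb becomes Qs = -574 + 7(Pb + 18) = -448 + 7Pb. Setting this equal to demand: 170 - Pb = -448 + 7Pb, so Pb = 77.25.
Sellers receive Ps = 77.25 + 18 = 95.25; Q' = 170 − 1·77.25 = 92.75.
ΔCS = ½(77 + 92.75)(93 − 77.25) = 1336.78125; ΔPS = ½(77 + 92.75)(95.25 − 93) = 190.96875.
Government spending = 18 × 92.75 = 1669.5.
Net change = 1336.78125 + 190.96875 − 1669.5 = -141.75. The loss equals the DWL triangle ½·18·15.75.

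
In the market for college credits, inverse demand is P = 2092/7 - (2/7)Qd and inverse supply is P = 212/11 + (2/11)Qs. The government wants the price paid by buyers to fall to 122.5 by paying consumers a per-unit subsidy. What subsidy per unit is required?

At a buyer price of 122.5, quantity demanded is 1046 − 3.5·122.5 = 617.25.
Sellers supply 617.25 only when they receive Ps = 212/11 + (2/11)·617.25 = 131.5.
s = Ps − Pb = 131.5 − 122.5 = 9.

Required subsidy s = 9 per unit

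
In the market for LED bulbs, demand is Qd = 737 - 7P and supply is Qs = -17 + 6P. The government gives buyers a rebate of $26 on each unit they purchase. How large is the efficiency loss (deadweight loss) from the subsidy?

Pre-subsidy: 737 - 7P = -17 + 6P gives P* = 58, Q* = 331.
With the rebate, buyers effectively pay Pb = Ps − 26, where Ps is the price sellers receive.
Demand in terms of Ps becomes Qd = 737 − 7(Ps − 26) = 919 - 7Ps. Setting this equal to supply: 919 - 7Ps = -17 + 6Ps, so Ps = 72.
Buyers pay Pb = 72 − 26 = 46; Q' = -17 + 6·72 = 415.
The subsidy expands output by 415 − 331 = 84 past the efficient level; on those units the gap between marginal cost and willingness to pay runs from 0 up to 26.
DWL = ½ × 26 × 84 = 1092.

Deadweight loss = $1092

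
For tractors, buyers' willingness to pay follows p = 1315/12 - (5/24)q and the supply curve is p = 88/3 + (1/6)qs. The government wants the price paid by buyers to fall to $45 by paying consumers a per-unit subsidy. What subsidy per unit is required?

At a buyer price of 45, quantity demanded is 526 − 4.8·45 = 310.
Sellers supply 310 only when they receive ps = 88/3 + (1/6)·310 = 81.
s = ps − pb = 81 − 45 = 36.

Required subsidy s = $36 per unit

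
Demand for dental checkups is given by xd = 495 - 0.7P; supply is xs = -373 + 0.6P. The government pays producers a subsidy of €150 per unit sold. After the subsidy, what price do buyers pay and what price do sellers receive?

Pre-subsidy: 495 - 0.7P = -373 + 0.6P gives P* = 8680/13, x* = 359/13.
With the subsidy, sellers receive Ps = Pb + 150 for each unit, where Pb is the price buyers pay.
Supply in terms of Pb becomes xs = -373 + 0.6(Pb + 150) = -283 + 0.6Pb. Setting this equal to demand: 495 - 0.7Pb = -283 + 0.6Pb, so Pb = 7780/13.
Sellers receive Ps = 7780/13 + 150 = 9730/13; x' = 495 − 0.7·(7780/13) = 989/13.

Buyers pay 7780/13; sellers receive 9730/13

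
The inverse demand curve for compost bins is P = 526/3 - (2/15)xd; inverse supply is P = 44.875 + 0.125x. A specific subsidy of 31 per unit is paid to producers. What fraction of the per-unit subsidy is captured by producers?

Producer share = 15/31

Pre-subsidy: 526/3 - (2/15)x = 44.875 + 0.125x gives x* = 505 and P* = 108.
With the subsidy, sellers receive Ps = Pb + 31 for each unit, where Pb is the price buyers pay.
On the curves, Pb = 526/3 - (2/15)x and Ps = 44.875 + 0.125x; the wedge Ps − Pb = 31 gives 44.875 + 0.125x − (526/3 - (2/15)x) = 31, so x' = 625.
Then Pb = 526/3 − (2/15)·625 = 92 and Ps = 44.875 + 0.125·625 = 123.
Buyers' price falls by P* − Pb = 108 − 92 = 16; sellers' price rises by Ps − P* = 123 − 108 = 15.
So producers capture 15/31 = 15/31 of each unit of subsidy.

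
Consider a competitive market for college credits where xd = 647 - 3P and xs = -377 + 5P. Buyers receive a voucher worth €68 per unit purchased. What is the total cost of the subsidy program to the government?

Government cost = €26554

Pre-subsidy: 647 - 3P = -377 + 5P gives P* = 128, x* = 263.
With the rebate, buyers effectively pay Pb = Ps − 68, where Ps is the price sellers receive.
Demand in terms of Ps becomes xd = 647 − 3(Ps − 68) = 851 - 3Ps. Setting this equal to supply: 851 - 3Ps = -377 + 5Ps, so Ps = 153.5.
Buyers pay Pb = 153.5 − 68 = 85.5; x' = -377 + 5·153.5 = 390.5.
Government outlay = subsidy × quantity = 68 × 390.5 = 26554.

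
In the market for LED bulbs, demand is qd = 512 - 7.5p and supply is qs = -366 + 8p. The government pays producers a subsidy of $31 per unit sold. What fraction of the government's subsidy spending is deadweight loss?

Pre-subsidy: 512 - 7.5p = -366 + 8p gives p* = 1756/31, q* = 2702/31.
With the subsidy, sellers receive ps = pb + 31 for each unit, where pb is the price buyers pay.
Supply in terms of pb becomes qs = -366 + 8(pb + 31) = -118 + 8pb. Setting this equal to demand: 512 - 7.5pb = -118 + 8pb, so pb = 1260/31.
Sellers receive ps = 1260/31 + 31 = 2221/31; q' = 512 − 7.5·(1260/31) = 6422/31.
ΔCS = ½(2702/31 + 6422/31)(1756/31 − 1260/31) = 72992/31; ΔPS = ½(2702/31 + 6422/31)(2221/31 − 1756/31) = 68430/31.
Government spending = 31 × 6422/31 = 6422.
DWL = ½ × 31 × (6422/31 − 2702/31) = 1860; fraction = 1860 / 6422 = 930/3211.

DWL / government spending = 930/3211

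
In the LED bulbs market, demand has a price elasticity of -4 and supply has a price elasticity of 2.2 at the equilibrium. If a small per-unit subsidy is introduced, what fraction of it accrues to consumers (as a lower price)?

Consumer share = 11/31

For a small subsidy around the equilibrium, the benefit split depends on the relative slopes, which at a point are proportional to the elasticities.
Buyer share = εs/(εs + |εd|) = 2.2/(2.2 + 4) = 11/31; seller share = |εd|/(εs + |εd|) = 20/31.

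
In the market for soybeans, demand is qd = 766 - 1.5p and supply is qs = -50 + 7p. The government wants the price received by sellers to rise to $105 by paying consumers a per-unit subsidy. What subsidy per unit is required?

Required subsidy s = $51 per unit

At a seller price of 105, quantity supplied is -50 + 7·105 = 685.
Buyers absorb 685 only when they pay pb with 766 − 1.5·pb = 685, i.e. pb = 54.
s = ps − pb = 105 − 54 = 51.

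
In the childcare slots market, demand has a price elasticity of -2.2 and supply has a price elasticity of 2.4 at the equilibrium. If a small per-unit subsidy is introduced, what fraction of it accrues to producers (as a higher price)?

For a small subsidy around the equilibrium, the benefit split depends on the relative slopes, which at a point are proportional to the elasticities.
Buyer share = εs/(εs + |εd|) = 2.4/(2.4 + 2.2) = 12/23; seller share = |εd|/(εs + |εd|) = 11/23.
So producers capture 11/23 of the subsidy.

Producer share = 11/23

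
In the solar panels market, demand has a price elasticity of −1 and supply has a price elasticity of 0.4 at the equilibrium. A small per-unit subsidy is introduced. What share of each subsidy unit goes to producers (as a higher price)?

For a small subsidy around the equilibrium, the benefit split depends on the relative slopes, which at a point are proportional to the elasticities.
Buyer share = εs/(εs + |εd|) = 0.4/(0.4 + 1) = 2/7; seller share = |εd|/(εs + |εd|) = 5/7.
So producers capture 5/7 of the subsidy.

Producer share = 5/7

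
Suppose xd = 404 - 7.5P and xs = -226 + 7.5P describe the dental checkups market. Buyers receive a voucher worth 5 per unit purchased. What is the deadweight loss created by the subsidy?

Pre-subsidy: 404 - 7.5P = -226 + 7.5P gives P* = 42, x* = 89.
With the rebate, buyers effectively pay Pb = Ps − 5, where Ps is the price sellers receive.
Demand in terms of Ps becomes xd = 404 − 7.5(Ps − 5) = 441.5 - 7.5Ps. Setting this equal to supply: 441.5 - 7.5Ps = -226 + 7.5Ps, so Ps = 44.5.
Buyers pay Pb = 44.5 − 5 = 39.5; x' = -226 + 7.5·44.5 = 107.75.
The subsidy expands output by 107.75 − 89 = 18.75 past the efficient level; on those units the gap between marginal cost and willingness to pay runs from 0 up to 5.
DWL = ½ × 5 × 18.75 = 46.875.

Deadweight loss = 46.875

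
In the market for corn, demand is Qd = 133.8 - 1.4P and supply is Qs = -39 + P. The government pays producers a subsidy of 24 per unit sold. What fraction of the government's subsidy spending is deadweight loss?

Pre-subsidy: 133.8 - 1.4P = -39 + P gives P* = 72, Q* = 33.
With the subsidy, sellers receive Ps = Pb + 24 for each unit, where Pb is the price buyers pay.
Supply in terms of Pb becomes Qs = -39 + 1(Pb + 24) = -15 + Pb. Setting this equal to demand: 133.8 - 1.4Pb = -15 + Pb, so Pb = 62.
Sellers receive Ps = 62 + 24 = 86; Q' = 133.8 − 1.4·62 = 47.
ΔCS = ½(33 + 47)(72 − 62) = 400; ΔPS = ½(33 + 47)(86 − 72) = 560.
Government spending = 24 × 47 = 1128.
DWL = ½ × 24 × (47 − 33) = 168; fraction = 168 / 1128 = 7/47.

DWL / government spending = 7/47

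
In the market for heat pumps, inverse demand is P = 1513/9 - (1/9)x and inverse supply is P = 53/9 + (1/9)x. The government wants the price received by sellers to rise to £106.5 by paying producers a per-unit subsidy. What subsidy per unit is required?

Required subsidy s = £39 per unit

At a seller price of 106.5, quantity supplied is -53 + 9·106.5 = 905.5.
Buyers absorb 905.5 only when they pay Pb = 1513/9 − (1/9)·905.5 = 67.5.
s = Ps − Pb = 106.5 − 67.5 = 39.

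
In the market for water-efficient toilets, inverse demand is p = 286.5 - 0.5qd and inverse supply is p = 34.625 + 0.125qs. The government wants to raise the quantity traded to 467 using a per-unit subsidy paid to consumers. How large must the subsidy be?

At q = 467, from the demand curve buyers pay pb = 286.5 − 0.5·467 = 53; from the supply curve sellers need ps = 34.625 + 0.125·467 = 93.
The subsidy must fill the gap: s = ps − pb = 93 − 53 = 40.

Required subsidy s = 40 per unit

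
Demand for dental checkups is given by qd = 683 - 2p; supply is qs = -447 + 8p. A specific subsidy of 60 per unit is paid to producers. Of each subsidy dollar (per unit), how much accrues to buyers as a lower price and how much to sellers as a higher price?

Pre-subsidy: 683 - 2p = -447 + 8p gives p* = 113, q* = 457.
With the subsidy, sellers receive ps = pb + 60 for each unit, where pb is the price buyers pay.
Supply in terms of pb becomes qs = -447 + 8(pb + 60) = 33 + 8pb. Setting this equal to demand: 683 - 2pb = 33 + 8pb, so pb = 65.
Sellers receive ps = 65 + 60 = 125; q' = 683 − 2·65 = 553.
Buyers' price falls by p* − pb = 113 − 65 = 48; sellers' price rises by ps − p* = 125 − 113 = 12.

Buyers gain 48 per unit; sellers gain 12 per unit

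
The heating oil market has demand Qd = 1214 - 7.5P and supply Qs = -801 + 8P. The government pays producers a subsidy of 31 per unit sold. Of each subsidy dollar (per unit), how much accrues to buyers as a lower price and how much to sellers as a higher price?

Pre-subsidy: 1214 - 7.5P = -801 + 8P gives P* = 130, Q* = 239.
With the subsidy, sellers receive Ps = Pb + 31 for each unit, where Pb is the price buyers pay.
Supply in terms of Pb becomes Qs = -801 + 8(Pb + 31) = -553 + 8Pb. Setting this equal to demand: 1214 - 7.5Pb = -553 + 8Pb, so Pb = 114.
Sellers receive Ps = 114 + 31 = 145; Q' = 1214 − 7.5·114 = 359.
Buyers' price falls by P* − Pb = 130 − 114 = 16; sellers' price rises by Ps − P* = 145 − 130 = 15.

Buyers gain 16 per unit; sellers gain 15 per unit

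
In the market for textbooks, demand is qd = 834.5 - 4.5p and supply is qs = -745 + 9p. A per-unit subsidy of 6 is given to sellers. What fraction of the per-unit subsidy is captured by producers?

Producer share = 1/3

Pre-subsidy: 834.5 - 4.5p = -745 + 9p gives p* = 117, q* = 308.
With the subsidy, sellers receive ps = pb + 6 for each unit, where pb is the price buyers pay.
Supply in terms of pb becomes qs = -745 + 9(pb + 6) = -691 + 9pb. Setting this equal to demand: 834.5 - 4.5pb = -691 + 9pb, so pb = 113.
Sellers receive ps = 113 + 6 = 119; q' = 834.5 − 4.5·113 = 326.
Buyers' price falls by p* − pb = 117 − 113 = 4; sellers' price rises by ps − p* = 119 − 117 = 2.
So producers capture 2/6 = 1/3 of each unit of subsidy.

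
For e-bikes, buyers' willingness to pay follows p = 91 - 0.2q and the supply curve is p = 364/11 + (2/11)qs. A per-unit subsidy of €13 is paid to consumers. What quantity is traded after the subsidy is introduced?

q' = 1300/7

Pre-subsidy: 91 - 0.2q = 364/11 + (2/11)q gives q* = 455/3 and p* = 182/3.
With the rebate, buyers effectively pay pb = ps − 13, where ps is the price sellers receive.
On the curves, pb = 91 - 0.2q and ps = 364/11 + (2/11)q; the wedge ps − pb = 13 gives 364/11 + (2/11)q − (91 - 0.2q) = 13, so q' = 1300/7.
Then pb = 91 − 0.2·(1300/7) = 377/7 and ps = 364/11 + (2/11)·(1300/7) = 468/7.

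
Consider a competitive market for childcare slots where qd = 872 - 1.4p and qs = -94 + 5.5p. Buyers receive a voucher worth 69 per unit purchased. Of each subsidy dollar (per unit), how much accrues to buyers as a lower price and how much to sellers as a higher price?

Buyers gain 55 per unit; sellers gain 14 per unit

Pre-subsidy: 872 - 1.4p = -94 + 5.5p gives p* = 140, q* = 676.
With the rebate, buyers effectively pay pb = ps − 69, where ps is the price sellers receive.
Demand in terms of ps becomes qd = 872 − 1.4(ps − 69) = 968.6 - 1.4ps. Setting this equal to supply: 968.6 - 1.4ps = -94 + 5.5ps, so ps = 154.
Buyers pay pb = 154 − 69 = 85; q' = -94 + 5.5·154 = 753.
Buyers' price falls by p* − pb = 140 − 85 = 55; sellers' price rises by ps − p* = 154 − 140 = 14.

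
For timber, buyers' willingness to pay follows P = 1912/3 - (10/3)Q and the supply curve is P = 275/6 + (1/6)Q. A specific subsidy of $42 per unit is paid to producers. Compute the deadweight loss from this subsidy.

Pre-subsidy: 1912/3 - (10/3)Q = 275/6 + (1/6)Q gives Q* = 169 and P* = 74.
With the subsidy, sellers receive Ps = Pb + 42 for each unit, where Pb is the price buyers pay.
On the curves, Pb = 1912/3 - (10/3)Q and Ps = 275/6 + (1/6)Q; the wedge Ps − Pb = 42 gives 275/6 + (1/6)Q − (1912/3 - (10/3)Q) = 42, so Q' = 181.
Then Pb = 1912/3 − (10/3)·181 = 34 and Ps = 275/6 + (1/6)·181 = 76.
The subsidy expands output by 181 − 169 = 12 past the efficient level; on those units the gap between marginal cost and willingness to pay runs from 0 up to 42.
DWL = ½ × 42 × 12 = 252.

Deadweight loss = $252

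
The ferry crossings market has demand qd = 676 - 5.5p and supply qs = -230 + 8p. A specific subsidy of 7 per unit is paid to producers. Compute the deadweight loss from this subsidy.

Deadweight loss = 2156/27

Pre-subsidy: 676 - 5.5p = -230 + 8p gives p* = 604/9, q* = 2762/9.
With the subsidy, sellers receive ps = pb + 7 for each unit, where pb is the price buyers pay.
Supply in terms of pb becomes qs = -230 + 8(pb + 7) = -174 + 8pb. Setting this equal to demand: 676 - 5.5pb = -174 + 8pb, so pb = 1700/27.
Sellers receive ps = 1700/27 + 7 = 1889/27; q' = 676 − 5.5·(1700/27) = 8902/27.
The subsidy expands output by 8902/27 − 2762/9 = 616/27 past the efficient level; on those units the gap between marginal cost and willingness to pay runs from 0 up to 7.
DWL = ½ × 7 × 616/27 = 2156/27.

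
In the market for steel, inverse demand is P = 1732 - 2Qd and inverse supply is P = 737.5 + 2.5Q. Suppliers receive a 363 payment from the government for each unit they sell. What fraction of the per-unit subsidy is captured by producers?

Producer share = 5/9

Pre-subsidy: 1732 - 2Q = 737.5 + 2.5Q gives Q* = 221 and P* = 1290.
With the subsidy, sellers receive Ps = Pb + 363 for each unit, where Pb is the price buyers pay.
On the curves, Pb = 1732 - 2Q and Ps = 737.5 + 2.5Q; the wedge Ps − Pb = 363 gives 737.5 + 2.5Q − (1732 - 2Q) = 363, so Q' = 905/3.
Then Pb = 1732 − 2·(905/3) = 3386/3 and Ps = 737.5 + 2.5·(905/3) = 4475/3.
Buyers' price falls by P* − Pb = 1290 − 3386/3 = 484/3; sellers' price rises by Ps − P* = 4475/3 − 1290 = 605/3.
So producers capture (605/3)/363 = 5/9 of each unit of subsidy.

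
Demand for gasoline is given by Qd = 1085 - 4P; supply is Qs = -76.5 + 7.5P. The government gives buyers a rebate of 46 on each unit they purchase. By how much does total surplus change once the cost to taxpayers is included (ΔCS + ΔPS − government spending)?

Net change in total surplus = -2760

Pre-subsidy: 1085 - 4P = -76.5 + 7.5P gives P* = 101, Q* = 681.
With the rebate, buyers effectively pay Pb = Ps − 46, where Ps is the price sellers receive.
Demand in terms of Ps becomes Qd = 1085 − 4(Ps − 46) = 1269 - 4Ps. Setting this equal to supply: 1269 - 4Ps = -76.5 + 7.5Ps, so Ps = 117.
Buyers pay Pb = 117 − 46 = 71; Q' = -76.5 + 7.5·117 = 801.
ΔCS = ½(681 + 801)(101 − 71) = 22230; ΔPS = ½(681 + 801)(117 − 101) = 11856.
Government spending = 46 × 801 = 36846.
Net change = 22230 + 11856 − 36846 = -2760. The loss equals the DWL triangle ½·46·120.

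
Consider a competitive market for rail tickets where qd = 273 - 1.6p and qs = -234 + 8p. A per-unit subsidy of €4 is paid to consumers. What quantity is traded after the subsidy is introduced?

Pre-subsidy: 273 - 1.6p = -234 + 8p gives p* = 52.8125, q* = 188.5.
With the rebate, buyers effectively pay pb = ps − 4, where ps is the price sellers receive.
Demand in terms of ps becomes qd = 273 − 1.6(ps − 4) = 279.4 - 1.6ps. Setting this equal to supply: 279.4 - 1.6ps = -234 + 8ps, so ps = 2567/48.
Buyers pay pb = 2567/48 − 4 = 2375/48; q' = -234 + 8·(2567/48) = 1163/6.

q' = 1163/6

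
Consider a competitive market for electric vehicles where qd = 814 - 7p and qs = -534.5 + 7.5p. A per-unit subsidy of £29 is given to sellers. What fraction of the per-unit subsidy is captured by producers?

Producer share = 14/29

Pre-subsidy: 814 - 7p = -534.5 + 7.5p gives p* = 93, q* = 163.
With the subsidy, sellers receive ps = pb + 29 for each unit, where pb is the price buyers pay.
Supply in terms of pb becomes qs = -534.5 + 7.5(pb + 29) = -317 + 7.5pb. Setting this equal to demand: 814 - 7pb = -317 + 7.5pb, so pb = 78.
Sellers receive ps = 78 + 29 = 107; q' = 814 − 7·78 = 268.
Buyers' price falls by p* − pb = 93 − 78 = 15; sellers' price rises by ps − p* = 107 − 93 = 14.
So producers capture 14/29 = 14/29 of each unit of subsidy.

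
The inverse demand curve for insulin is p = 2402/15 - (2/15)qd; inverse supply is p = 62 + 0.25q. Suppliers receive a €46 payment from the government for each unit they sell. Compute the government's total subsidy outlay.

Pre-subsidy: 2402/15 - (2/15)q = 62 + 0.25q gives q* = 256 and p* = 126.
With the subsidy, sellers receive ps = pb + 46 for each unit, where pb is the price buyers pay.
On the curves, pb = 2402/15 - (2/15)q and ps = 62 + 0.25q; the wedge ps − pb = 46 gives 62 + 0.25q − (2402/15 - (2/15)q) = 46, so q' = 376.
Then pb = 2402/15 − (2/15)·376 = 110 and ps = 62 + 0.25·376 = 156.
Government outlay = subsidy × quantity = 46 × 376 = 17296.

Government cost = €17296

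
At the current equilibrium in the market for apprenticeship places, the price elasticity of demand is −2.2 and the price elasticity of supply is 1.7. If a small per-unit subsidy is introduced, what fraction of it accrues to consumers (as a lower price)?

For a small subsidy around the equilibrium, the benefit split depends on the relative slopes, which at a point are proportional to the elasticities.
Buyer share = εs/(εs + |εd|) = 1.7/(1.7 + 2.2) = 17/39; seller share = |εd|/(εs + |εd|) = 22/39.

Consumer share = 17/39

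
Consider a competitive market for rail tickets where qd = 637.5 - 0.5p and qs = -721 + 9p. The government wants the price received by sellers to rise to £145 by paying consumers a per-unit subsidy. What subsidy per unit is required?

Required subsidy s = £38 per unit

At a seller price of 145, quantity supplied is -721 + 9·145 = 584.
Buyers absorb 584 only when they pay pb with 637.5 − 0.5·pb = 584, i.e. pb = 107.
s = ps − pb = 145 − 107 = 38.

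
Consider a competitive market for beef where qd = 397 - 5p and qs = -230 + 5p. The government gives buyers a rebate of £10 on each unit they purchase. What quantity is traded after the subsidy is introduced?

Pre-subsidy: 397 - 5p = -230 + 5p gives p* = 62.7, q* = 83.5.
With the rebate, buyers effectively pay pb = ps − 10, where ps is the price sellers receive.
Demand in terms of ps becomes qd = 397 − 5(ps − 10) = 447 - 5ps. Setting this equal to supply: 447 - 5ps = -230 + 5ps, so ps = 67.7.
Buyers pay pb = 67.7 − 10 = 57.7; q' = -230 + 5·67.7 = 108.5.

q' = 108.5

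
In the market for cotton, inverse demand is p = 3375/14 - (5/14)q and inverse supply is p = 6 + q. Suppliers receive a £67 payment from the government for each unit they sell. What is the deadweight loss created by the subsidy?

Pre-subsidy: 3375/14 - (5/14)q = 6 + q gives q* = 3291/19 and p* = 3405/19.
With the subsidy, sellers receive ps = pb + 67 for each unit, where pb is the price buyers pay.
On the curves, pb = 3375/14 - (5/14)q and ps = 6 + q; the wedge ps − pb = 67 gives 6 + q − (3375/14 - (5/14)q) = 67, so q' = 4229/19.
Then pb = 3375/14 − (5/14)·(4229/19) = 3070/19 and ps = 6 + 1·(4229/19) = 4343/19.
The subsidy expands output by 4229/19 − 3291/19 = 938/19 past the efficient level; on those units the gap between marginal cost and willingness to pay runs from 0 up to 67.
DWL = ½ × 67 × 938/19 = 31423/19.

Deadweight loss = 31423/19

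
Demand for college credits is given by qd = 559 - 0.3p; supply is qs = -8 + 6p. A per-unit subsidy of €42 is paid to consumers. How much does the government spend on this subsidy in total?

Government cost = €22848

Pre-subsidy: 559 - 0.3p = -8 + 6p gives p* = 90, q* = 532.
With the rebate, buyers effectively pay pb = ps − 42, where ps is the price sellers receive.
Demand in terms of ps becomes qd = 559 − 0.3(ps − 42) = 571.6 - 0.3ps. Setting this equal to supply: 571.6 - 0.3ps = -8 + 6ps, so ps = 92.
Buyers pay pb = 92 − 42 = 50; q' = -8 + 6·92 = 544.
Government outlay = subsidy × quantity = 42 × 544 = 22848.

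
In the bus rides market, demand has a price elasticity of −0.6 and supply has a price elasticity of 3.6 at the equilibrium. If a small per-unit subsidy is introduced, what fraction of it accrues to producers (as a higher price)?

For a small subsidy around the equilibrium, the benefit split depends on the relative slopes, which at a point are proportional to the elasticities.
Buyer share = εs/(εs + |εd|) = 3.6/(3.6 + 0.6) = 6/7; seller share = |εd|/(εs + |εd|) = 1/7.
So producers capture 1/7 of the subsidy.

Producer share = 1/7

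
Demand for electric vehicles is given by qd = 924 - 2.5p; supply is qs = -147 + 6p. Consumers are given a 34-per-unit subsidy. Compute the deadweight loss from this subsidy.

Pre-subsidy: 924 - 2.5p = -147 + 6p gives p* = 126, q* = 609.
With the rebate, buyers effectively pay pb = ps − 34, where ps is the price sellers receive.
Demand in terms of ps becomes qd = 924 − 2.5(ps − 34) = 1009 - 2.5ps. Setting this equal to supply: 1009 - 2.5ps = -147 + 6ps, so ps = 136.
Buyers pay pb = 136 − 34 = 102; q' = -147 + 6·136 = 669.
The subsidy expands output by 669 − 609 = 60 past the efficient level; on those units the gap between marginal cost and willingness to pay runs from 0 up to 34.
DWL = ½ × 34 × 60 = 1020.

Deadweight loss = 1020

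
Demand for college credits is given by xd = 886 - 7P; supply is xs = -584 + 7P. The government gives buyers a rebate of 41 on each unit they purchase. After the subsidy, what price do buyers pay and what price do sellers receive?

Pre-subsidy: 886 - 7P = -584 + 7P gives P* = 105, x* = 151.
With the rebate, buyers effectively pay Pb = Ps − 41, where Ps is the price sellers receive.
Demand in terms of Ps becomes xd = 886 − 7(Ps − 41) = 1173 - 7Ps. Setting this equal to supply: 1173 - 7Ps = -584 + 7Ps, so Ps = 125.5.
Buyers pay Pb = 125.5 − 41 = 84.5; x' = -584 + 7·125.5 = 294.5.

Buyers pay 84.5; sellers receive 125.5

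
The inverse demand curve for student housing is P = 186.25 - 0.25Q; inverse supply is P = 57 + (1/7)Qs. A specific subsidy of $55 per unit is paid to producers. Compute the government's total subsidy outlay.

Government cost = $25795

Pre-subsidy: 186.25 - 0.25Q = 57 + (1/7)Q gives Q* = 329 and P* = 104.
With the subsidy, sellers receive Ps = Pb + 55 for each unit, where Pb is the price buyers pay.
On the curves, Pb = 186.25 - 0.25Q and Ps = 57 + (1/7)Q; the wedge Ps − Pb = 55 gives 57 + (1/7)Q − (186.25 - 0.25Q) = 55, so Q' = 469.
Then Pb = 186.25 − 0.25·469 = 69 and Ps = 57 + (1/7)·469 = 124.
Government outlay = subsidy × quantity = 55 × 469 = 25795.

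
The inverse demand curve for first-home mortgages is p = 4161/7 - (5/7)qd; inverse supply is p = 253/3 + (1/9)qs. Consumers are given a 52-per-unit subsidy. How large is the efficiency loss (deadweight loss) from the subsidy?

Pre-subsidy: 4161/7 - (5/7)q = 253/3 + (1/9)q gives q* = 618 and p* = 153.
With the rebate, buyers effectively pay pb = ps − 52, where ps is the price sellers receive.
On the curves, pb = 4161/7 - (5/7)q and ps = 253/3 + (1/9)q; the wedge ps − pb = 52 gives 253/3 + (1/9)q − (4161/7 - (5/7)q) = 52, so q' = 681.
Then pb = 4161/7 − (5/7)·681 = 108 and ps = 253/3 + (1/9)·681 = 160.
The subsidy expands output by 681 − 618 = 63 past the efficient level; on those units the gap between marginal cost and willingness to pay runs from 0 up to 52.
DWL = ½ × 52 × 63 = 1638.

Deadweight loss = 1638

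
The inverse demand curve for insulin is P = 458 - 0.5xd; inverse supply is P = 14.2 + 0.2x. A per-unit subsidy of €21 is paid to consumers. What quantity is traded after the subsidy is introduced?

x' = 664

Pre-subsidy: 458 - 0.5x = 14.2 + 0.2x gives x* = 634 and P* = 141.
With the rebate, buyers effectively pay Pb = Ps − 21, where Ps is the price sellers receive.
On the curves, Pb = 458 - 0.5x and Ps = 14.2 + 0.2x; the wedge Ps − Pb = 21 gives 14.2 + 0.2x − (458 - 0.5x) = 21, so x' = 664.
Then Pb = 458 − 0.5·664 = 126 and Ps = 14.2 + 0.2·664 = 147.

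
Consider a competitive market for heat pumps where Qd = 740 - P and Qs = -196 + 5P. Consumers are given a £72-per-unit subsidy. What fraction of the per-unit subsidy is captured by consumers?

Consumer share = 5/6

Pre-subsidy: 740 - P = -196 + 5P gives P* = 156, Q* = 584.
With the rebate, buyers effectively pay Pb = Ps − 72, where Ps is the price sellers receive.
Demand in terms of Ps becomes Qd = 740 − 1(Ps − 72) = 812 - Ps. Setting this equal to supply: 812 - Ps = -196 + 5Ps, so Ps = 168.
Buyers pay Pb = 168 − 72 = 96; Q' = -196 + 5·168 = 644.
Buyers' price falls by P* − Pb = 156 − 96 = 60; sellers' price rises by Ps − P* = 168 − 156 = 12.
So consumers capture 60/72 = 5/6 of each unit of subsidy.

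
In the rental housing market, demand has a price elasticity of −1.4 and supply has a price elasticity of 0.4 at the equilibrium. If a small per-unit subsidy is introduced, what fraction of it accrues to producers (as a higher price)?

Producer share = 7/9

For a small subsidy around the equilibrium, the benefit split depends on the relative slopes, which at a point are proportional to the elasticities.
Buyer share = εs/(εs + |εd|) = 0.4/(0.4 + 1.4) = 2/9; seller share = |εd|/(εs + |εd|) = 7/9.
So producers capture 7/9 of the subsidy.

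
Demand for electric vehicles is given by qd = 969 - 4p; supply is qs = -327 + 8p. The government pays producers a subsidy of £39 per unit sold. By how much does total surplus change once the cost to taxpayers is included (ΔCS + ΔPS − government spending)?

Net change in total surplus = -£2028

Pre-subsidy: 969 - 4p = -327 + 8p gives p* = 108, q* = 537.
With the subsidy, sellers receive ps = pb + 39 for each unit, where pb is the price buyers pay.
Supply in terms of pb becomes qs = -327 + 8(pb + 39) = -15 + 8pb. Setting this equal to demand: 969 - 4pb = -15 + 8pb, so pb = 82.
Sellers receive ps = 82 + 39 = 121; q' = 969 − 4·82 = 641.
ΔCS = ½(537 + 641)(108 − 82) = 15314; ΔPS = ½(537 + 641)(121 − 108) = 7657.
Government spending = 39 × 641 = 24999.
Net change = 15314 + 7657 − 24999 = -2028. The loss equals the DWL triangle ½·39·104.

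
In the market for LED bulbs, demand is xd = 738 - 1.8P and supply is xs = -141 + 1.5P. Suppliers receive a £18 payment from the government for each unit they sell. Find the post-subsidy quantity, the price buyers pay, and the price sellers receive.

Pre-subsidy: 738 - 1.8P = -141 + 1.5P gives P* = 2930/11, x* = 2844/11.
With the subsidy, sellers receive Ps = Pb + 18 for each unit, where Pb is the price buyers pay.
Supply in terms of Pb becomes xs = -141 + 1.5(Pb + 18) = -114 + 1.5Pb. Setting this equal to demand: 738 - 1.8Pb = -114 + 1.5Pb, so Pb = 2840/11.
Sellers receive Ps = 2840/11 + 18 = 3038/11; x' = 738 − 1.8·(2840/11) = 3006/11.

x' = 3006/11; buyers pay 2840/11; sellers receive 3038/11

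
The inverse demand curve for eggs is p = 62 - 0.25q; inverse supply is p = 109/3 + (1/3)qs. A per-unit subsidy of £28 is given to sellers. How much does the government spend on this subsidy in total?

Government cost = £2576

Pre-subsidy: 62 - 0.25q = 109/3 + (1/3)q gives q* = 44 and p* = 51.
With the subsidy, sellers receive ps = pb + 28 for each unit, where pb is the price buyers pay.
On the curves, pb = 62 - 0.25q and ps = 109/3 + (1/3)q; the wedge ps − pb = 28 gives 109/3 + (1/3)q − (62 - 0.25q) = 28, so q' = 92.
Then pb = 62 − 0.25·92 = 39 and ps = 109/3 + (1/3)·92 = 67.
Government outlay = subsidy × quantity = 28 × 92 = 2576.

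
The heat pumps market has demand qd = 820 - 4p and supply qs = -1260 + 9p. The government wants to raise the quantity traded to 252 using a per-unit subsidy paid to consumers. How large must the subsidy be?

Required subsidy s = 26 per unit

At q = 252, invert demand for the buyer price: pb = (820 − 252)/4 = 142; invert supply for the seller price: ps = (252 − (-1260))/9 = 168.
The subsidy must fill the gap: s = ps − pb = 168 − 142 = 26.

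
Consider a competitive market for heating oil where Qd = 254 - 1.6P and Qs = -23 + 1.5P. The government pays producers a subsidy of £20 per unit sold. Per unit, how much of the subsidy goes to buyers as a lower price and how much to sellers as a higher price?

Buyers gain 300/31 per unit; sellers gain 320/31 per unit

Pre-subsidy: 254 - 1.6P = -23 + 1.5P gives P* = 2770/31, Q* = 3442/31.
With the subsidy, sellers receive Ps = Pb + 20 for each unit, where Pb is the price buyers pay.
Supply in terms of Pb becomes Qs = -23 + 1.5(Pb + 20) = 7 + 1.5Pb. Setting this equal to demand: 254 - 1.6Pb = 7 + 1.5Pb, so Pb = 2470/31.
Sellers receive Ps = 2470/31 + 20 = 3090/31; Q' = 254 − 1.6·(2470/31) = 3922/31.
Buyers' price falls by P* − Pb = 2770/31 − 2470/31 = 300/31; sellers' price rises by Ps − P* = 3090/31 − 2770/31 = 320/31.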